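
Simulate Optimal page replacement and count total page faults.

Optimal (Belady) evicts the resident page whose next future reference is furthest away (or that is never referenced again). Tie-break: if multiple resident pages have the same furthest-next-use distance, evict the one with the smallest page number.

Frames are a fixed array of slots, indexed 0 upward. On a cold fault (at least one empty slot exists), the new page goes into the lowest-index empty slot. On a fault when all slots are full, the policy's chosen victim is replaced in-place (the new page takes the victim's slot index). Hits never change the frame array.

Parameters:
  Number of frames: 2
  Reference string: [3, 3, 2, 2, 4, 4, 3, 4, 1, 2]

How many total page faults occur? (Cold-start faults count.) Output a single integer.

Step 0: ref 3 → FAULT, frames=[3,-]
Step 1: ref 3 → HIT, frames=[3,-]
Step 2: ref 2 → FAULT, frames=[3,2]
Step 3: ref 2 → HIT, frames=[3,2]
Step 4: ref 4 → FAULT (evict 2), frames=[3,4]
Step 5: ref 4 → HIT, frames=[3,4]
Step 6: ref 3 → HIT, frames=[3,4]
Step 7: ref 4 → HIT, frames=[3,4]
Step 8: ref 1 → FAULT (evict 3), frames=[1,4]
Step 9: ref 2 → FAULT (evict 1), frames=[2,4]
Total faults: 5

Answer: 5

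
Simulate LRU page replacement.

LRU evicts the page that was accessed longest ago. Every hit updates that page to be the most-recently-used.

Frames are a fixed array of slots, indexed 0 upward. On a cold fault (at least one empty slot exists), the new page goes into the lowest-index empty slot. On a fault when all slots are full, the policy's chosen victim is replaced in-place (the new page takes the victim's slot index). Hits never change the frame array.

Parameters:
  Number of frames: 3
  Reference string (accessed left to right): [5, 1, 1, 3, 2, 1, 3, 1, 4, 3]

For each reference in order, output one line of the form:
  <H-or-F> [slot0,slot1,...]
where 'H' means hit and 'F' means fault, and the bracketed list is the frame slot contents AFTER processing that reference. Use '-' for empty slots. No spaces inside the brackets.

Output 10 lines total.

F [5,-,-]
F [5,1,-]
H [5,1,-]
F [5,1,3]
F [2,1,3]
H [2,1,3]
H [2,1,3]
H [2,1,3]
F [4,1,3]
H [4,1,3]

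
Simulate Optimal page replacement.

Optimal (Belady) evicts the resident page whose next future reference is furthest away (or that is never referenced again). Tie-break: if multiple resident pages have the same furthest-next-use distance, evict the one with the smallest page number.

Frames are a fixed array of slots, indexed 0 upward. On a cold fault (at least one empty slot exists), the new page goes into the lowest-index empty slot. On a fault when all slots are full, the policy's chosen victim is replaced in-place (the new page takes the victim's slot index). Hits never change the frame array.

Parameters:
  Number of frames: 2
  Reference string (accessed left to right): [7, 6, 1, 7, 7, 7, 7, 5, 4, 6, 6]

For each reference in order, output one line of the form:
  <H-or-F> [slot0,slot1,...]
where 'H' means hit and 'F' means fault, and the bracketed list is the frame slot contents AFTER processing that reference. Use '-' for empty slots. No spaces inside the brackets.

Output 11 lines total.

F [7,-]
F [7,6]
F [7,1]
H [7,1]
H [7,1]
H [7,1]
H [7,1]
F [7,5]
F [7,4]
F [7,6]
H [7,6]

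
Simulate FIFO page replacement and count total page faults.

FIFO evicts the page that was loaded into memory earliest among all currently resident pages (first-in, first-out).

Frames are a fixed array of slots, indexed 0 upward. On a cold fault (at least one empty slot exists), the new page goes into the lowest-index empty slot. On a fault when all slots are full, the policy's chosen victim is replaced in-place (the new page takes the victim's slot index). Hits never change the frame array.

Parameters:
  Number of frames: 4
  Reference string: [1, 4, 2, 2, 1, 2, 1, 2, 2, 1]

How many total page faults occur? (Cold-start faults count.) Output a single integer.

Answer: 3

Derivation:
Step 0: ref 1 → FAULT, frames=[1,-,-,-]
Step 1: ref 4 → FAULT, frames=[1,4,-,-]
Step 2: ref 2 → FAULT, frames=[1,4,2,-]
Step 3: ref 2 → HIT, frames=[1,4,2,-]
Step 4: ref 1 → HIT, frames=[1,4,2,-]
Step 5: ref 2 → HIT, frames=[1,4,2,-]
Step 6: ref 1 → HIT, frames=[1,4,2,-]
Step 7: ref 2 → HIT, frames=[1,4,2,-]
Step 8: ref 2 → HIT, frames=[1,4,2,-]
Step 9: ref 1 → HIT, frames=[1,4,2,-]
Total faults: 3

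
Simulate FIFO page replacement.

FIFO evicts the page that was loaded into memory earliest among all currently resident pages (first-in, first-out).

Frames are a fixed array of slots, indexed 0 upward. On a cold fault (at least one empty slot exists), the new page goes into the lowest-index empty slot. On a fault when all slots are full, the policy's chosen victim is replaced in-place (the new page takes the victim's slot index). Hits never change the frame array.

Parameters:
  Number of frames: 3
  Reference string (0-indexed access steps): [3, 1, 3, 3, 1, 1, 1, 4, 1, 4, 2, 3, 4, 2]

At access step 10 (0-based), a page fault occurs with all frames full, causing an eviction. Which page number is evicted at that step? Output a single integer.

Step 0: ref 3 -> FAULT, frames=[3,-,-]
Step 1: ref 1 -> FAULT, frames=[3,1,-]
Step 2: ref 3 -> HIT, frames=[3,1,-]
Step 3: ref 3 -> HIT, frames=[3,1,-]
Step 4: ref 1 -> HIT, frames=[3,1,-]
Step 5: ref 1 -> HIT, frames=[3,1,-]
Step 6: ref 1 -> HIT, frames=[3,1,-]
Step 7: ref 4 -> FAULT, frames=[3,1,4]
Step 8: ref 1 -> HIT, frames=[3,1,4]
Step 9: ref 4 -> HIT, frames=[3,1,4]
Step 10: ref 2 -> FAULT, evict 3, frames=[2,1,4]
At step 10: evicted page 3

Answer: 3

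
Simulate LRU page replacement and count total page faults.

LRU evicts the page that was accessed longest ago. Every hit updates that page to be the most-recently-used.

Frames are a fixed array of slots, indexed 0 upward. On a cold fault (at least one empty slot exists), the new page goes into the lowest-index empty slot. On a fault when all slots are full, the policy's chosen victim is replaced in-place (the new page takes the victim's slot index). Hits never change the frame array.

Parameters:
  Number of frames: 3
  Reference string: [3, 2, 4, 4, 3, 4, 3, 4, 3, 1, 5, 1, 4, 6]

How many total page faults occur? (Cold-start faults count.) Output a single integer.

Step 0: ref 3 → FAULT, frames=[3,-,-]
Step 1: ref 2 → FAULT, frames=[3,2,-]
Step 2: ref 4 → FAULT, frames=[3,2,4]
Step 3: ref 4 → HIT, frames=[3,2,4]
Step 4: ref 3 → HIT, frames=[3,2,4]
Step 5: ref 4 → HIT, frames=[3,2,4]
Step 6: ref 3 → HIT, frames=[3,2,4]
Step 7: ref 4 → HIT, frames=[3,2,4]
Step 8: ref 3 → HIT, frames=[3,2,4]
Step 9: ref 1 → FAULT (evict 2), frames=[3,1,4]
Step 10: ref 5 → FAULT (evict 4), frames=[3,1,5]
Step 11: ref 1 → HIT, frames=[3,1,5]
Step 12: ref 4 → FAULT (evict 3), frames=[4,1,5]
Step 13: ref 6 → FAULT (evict 5), frames=[4,1,6]
Total faults: 7

Answer: 7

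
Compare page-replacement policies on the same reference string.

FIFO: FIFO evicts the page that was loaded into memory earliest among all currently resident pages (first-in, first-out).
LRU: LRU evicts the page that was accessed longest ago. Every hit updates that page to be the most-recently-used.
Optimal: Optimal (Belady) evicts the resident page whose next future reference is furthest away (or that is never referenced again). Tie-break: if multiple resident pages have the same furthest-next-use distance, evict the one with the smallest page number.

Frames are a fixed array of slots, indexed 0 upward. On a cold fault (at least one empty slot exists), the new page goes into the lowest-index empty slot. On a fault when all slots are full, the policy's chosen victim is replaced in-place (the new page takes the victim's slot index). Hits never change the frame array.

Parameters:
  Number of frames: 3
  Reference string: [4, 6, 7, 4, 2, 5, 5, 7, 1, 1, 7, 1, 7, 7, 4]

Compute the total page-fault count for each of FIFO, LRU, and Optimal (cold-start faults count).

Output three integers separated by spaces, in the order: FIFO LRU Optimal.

--- FIFO ---
  step 0: ref 4 -> FAULT, frames=[4,-,-] (faults so far: 1)
  step 1: ref 6 -> FAULT, frames=[4,6,-] (faults so far: 2)
  step 2: ref 7 -> FAULT, frames=[4,6,7] (faults so far: 3)
  step 3: ref 4 -> HIT, frames=[4,6,7] (faults so far: 3)
  step 4: ref 2 -> FAULT, evict 4, frames=[2,6,7] (faults so far: 4)
  step 5: ref 5 -> FAULT, evict 6, frames=[2,5,7] (faults so far: 5)
  step 6: ref 5 -> HIT, frames=[2,5,7] (faults so far: 5)
  step 7: ref 7 -> HIT, frames=[2,5,7] (faults so far: 5)
  step 8: ref 1 -> FAULT, evict 7, frames=[2,5,1] (faults so far: 6)
  step 9: ref 1 -> HIT, frames=[2,5,1] (faults so far: 6)
  step 10: ref 7 -> FAULT, evict 2, frames=[7,5,1] (faults so far: 7)
  step 11: ref 1 -> HIT, frames=[7,5,1] (faults so far: 7)
  step 12: ref 7 -> HIT, frames=[7,5,1] (faults so far: 7)
  step 13: ref 7 -> HIT, frames=[7,5,1] (faults so far: 7)
  step 14: ref 4 -> FAULT, evict 5, frames=[7,4,1] (faults so far: 8)
  FIFO total faults: 8
--- LRU ---
  step 0: ref 4 -> FAULT, frames=[4,-,-] (faults so far: 1)
  step 1: ref 6 -> FAULT, frames=[4,6,-] (faults so far: 2)
  step 2: ref 7 -> FAULT, frames=[4,6,7] (faults so far: 3)
  step 3: ref 4 -> HIT, frames=[4,6,7] (faults so far: 3)
  step 4: ref 2 -> FAULT, evict 6, frames=[4,2,7] (faults so far: 4)
  step 5: ref 5 -> FAULT, evict 7, frames=[4,2,5] (faults so far: 5)
  step 6: ref 5 -> HIT, frames=[4,2,5] (faults so far: 5)
  step 7: ref 7 -> FAULT, evict 4, frames=[7,2,5] (faults so far: 6)
  step 8: ref 1 -> FAULT, evict 2, frames=[7,1,5] (faults so far: 7)
  step 9: ref 1 -> HIT, frames=[7,1,5] (faults so far: 7)
  step 10: ref 7 -> HIT, frames=[7,1,5] (faults so far: 7)
  step 11: ref 1 -> HIT, frames=[7,1,5] (faults so far: 7)
  step 12: ref 7 -> HIT, frames=[7,1,5] (faults so far: 7)
  step 13: ref 7 -> HIT, frames=[7,1,5] (faults so far: 7)
  step 14: ref 4 -> FAULT, evict 5, frames=[7,1,4] (faults so far: 8)
  LRU total faults: 8
--- Optimal ---
  step 0: ref 4 -> FAULT, frames=[4,-,-] (faults so far: 1)
  step 1: ref 6 -> FAULT, frames=[4,6,-] (faults so far: 2)
  step 2: ref 7 -> FAULT, frames=[4,6,7] (faults so far: 3)
  step 3: ref 4 -> HIT, frames=[4,6,7] (faults so far: 3)
  step 4: ref 2 -> FAULT, evict 6, frames=[4,2,7] (faults so far: 4)
  step 5: ref 5 -> FAULT, evict 2, frames=[4,5,7] (faults so far: 5)
  step 6: ref 5 -> HIT, frames=[4,5,7] (faults so far: 5)
  step 7: ref 7 -> HIT, frames=[4,5,7] (faults so far: 5)
  step 8: ref 1 -> FAULT, evict 5, frames=[4,1,7] (faults so far: 6)
  step 9: ref 1 -> HIT, frames=[4,1,7] (faults so far: 6)
  step 10: ref 7 -> HIT, frames=[4,1,7] (faults so far: 6)
  step 11: ref 1 -> HIT, frames=[4,1,7] (faults so far: 6)
  step 12: ref 7 -> HIT, frames=[4,1,7] (faults so far: 6)
  step 13: ref 7 -> HIT, frames=[4,1,7] (faults so far: 6)
  step 14: ref 4 -> HIT, frames=[4,1,7] (faults so far: 6)
  Optimal total faults: 6

Answer: 8 8 6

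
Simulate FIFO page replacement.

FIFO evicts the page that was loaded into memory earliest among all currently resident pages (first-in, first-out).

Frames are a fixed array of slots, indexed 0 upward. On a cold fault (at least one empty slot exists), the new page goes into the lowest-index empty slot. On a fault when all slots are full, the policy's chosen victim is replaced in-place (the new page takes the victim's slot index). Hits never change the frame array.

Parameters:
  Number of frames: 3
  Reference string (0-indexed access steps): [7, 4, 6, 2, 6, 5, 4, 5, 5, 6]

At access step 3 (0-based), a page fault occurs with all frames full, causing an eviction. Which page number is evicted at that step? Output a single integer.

Answer: 7

Derivation:
Step 0: ref 7 -> FAULT, frames=[7,-,-]
Step 1: ref 4 -> FAULT, frames=[7,4,-]
Step 2: ref 6 -> FAULT, frames=[7,4,6]
Step 3: ref 2 -> FAULT, evict 7, frames=[2,4,6]
At step 3: evicted page 7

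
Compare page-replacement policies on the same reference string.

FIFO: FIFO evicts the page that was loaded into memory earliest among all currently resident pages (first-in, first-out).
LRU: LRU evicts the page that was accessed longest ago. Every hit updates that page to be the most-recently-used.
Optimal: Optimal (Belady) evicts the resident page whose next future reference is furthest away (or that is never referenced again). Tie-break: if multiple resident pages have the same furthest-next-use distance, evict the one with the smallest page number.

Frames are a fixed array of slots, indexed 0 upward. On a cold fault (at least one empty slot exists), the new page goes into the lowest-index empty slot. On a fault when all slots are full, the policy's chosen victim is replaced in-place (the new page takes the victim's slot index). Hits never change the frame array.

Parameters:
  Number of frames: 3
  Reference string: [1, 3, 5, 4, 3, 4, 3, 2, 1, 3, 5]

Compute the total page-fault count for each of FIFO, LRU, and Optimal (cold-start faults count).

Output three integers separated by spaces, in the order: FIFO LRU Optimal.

--- FIFO ---
  step 0: ref 1 -> FAULT, frames=[1,-,-] (faults so far: 1)
  step 1: ref 3 -> FAULT, frames=[1,3,-] (faults so far: 2)
  step 2: ref 5 -> FAULT, frames=[1,3,5] (faults so far: 3)
  step 3: ref 4 -> FAULT, evict 1, frames=[4,3,5] (faults so far: 4)
  step 4: ref 3 -> HIT, frames=[4,3,5] (faults so far: 4)
  step 5: ref 4 -> HIT, frames=[4,3,5] (faults so far: 4)
  step 6: ref 3 -> HIT, frames=[4,3,5] (faults so far: 4)
  step 7: ref 2 -> FAULT, evict 3, frames=[4,2,5] (faults so far: 5)
  step 8: ref 1 -> FAULT, evict 5, frames=[4,2,1] (faults so far: 6)
  step 9: ref 3 -> FAULT, evict 4, frames=[3,2,1] (faults so far: 7)
  step 10: ref 5 -> FAULT, evict 2, frames=[3,5,1] (faults so far: 8)
  FIFO total faults: 8
--- LRU ---
  step 0: ref 1 -> FAULT, frames=[1,-,-] (faults so far: 1)
  step 1: ref 3 -> FAULT, frames=[1,3,-] (faults so far: 2)
  step 2: ref 5 -> FAULT, frames=[1,3,5] (faults so far: 3)
  step 3: ref 4 -> FAULT, evict 1, frames=[4,3,5] (faults so far: 4)
  step 4: ref 3 -> HIT, frames=[4,3,5] (faults so far: 4)
  step 5: ref 4 -> HIT, frames=[4,3,5] (faults so far: 4)
  step 6: ref 3 -> HIT, frames=[4,3,5] (faults so far: 4)
  step 7: ref 2 -> FAULT, evict 5, frames=[4,3,2] (faults so far: 5)
  step 8: ref 1 -> FAULT, evict 4, frames=[1,3,2] (faults so far: 6)
  step 9: ref 3 -> HIT, frames=[1,3,2] (faults so far: 6)
  step 10: ref 5 -> FAULT, evict 2, frames=[1,3,5] (faults so far: 7)
  LRU total faults: 7
--- Optimal ---
  step 0: ref 1 -> FAULT, frames=[1,-,-] (faults so far: 1)
  step 1: ref 3 -> FAULT, frames=[1,3,-] (faults so far: 2)
  step 2: ref 5 -> FAULT, frames=[1,3,5] (faults so far: 3)
  step 3: ref 4 -> FAULT, evict 5, frames=[1,3,4] (faults so far: 4)
  step 4: ref 3 -> HIT, frames=[1,3,4] (faults so far: 4)
  step 5: ref 4 -> HIT, frames=[1,3,4] (faults so far: 4)
  step 6: ref 3 -> HIT, frames=[1,3,4] (faults so far: 4)
  step 7: ref 2 -> FAULT, evict 4, frames=[1,3,2] (faults so far: 5)
  step 8: ref 1 -> HIT, frames=[1,3,2] (faults so far: 5)
  step 9: ref 3 -> HIT, frames=[1,3,2] (faults so far: 5)
  step 10: ref 5 -> FAULT, evict 1, frames=[5,3,2] (faults so far: 6)
  Optimal total faults: 6

Answer: 8 7 6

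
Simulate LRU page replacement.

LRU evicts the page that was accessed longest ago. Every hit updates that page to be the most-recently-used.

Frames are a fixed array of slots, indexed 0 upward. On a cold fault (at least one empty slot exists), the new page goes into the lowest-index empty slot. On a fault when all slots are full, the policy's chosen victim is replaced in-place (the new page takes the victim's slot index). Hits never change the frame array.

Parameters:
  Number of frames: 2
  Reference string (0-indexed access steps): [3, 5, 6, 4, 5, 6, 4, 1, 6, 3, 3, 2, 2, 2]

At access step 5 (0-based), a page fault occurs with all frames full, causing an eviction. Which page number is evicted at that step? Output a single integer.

Step 0: ref 3 -> FAULT, frames=[3,-]
Step 1: ref 5 -> FAULT, frames=[3,5]
Step 2: ref 6 -> FAULT, evict 3, frames=[6,5]
Step 3: ref 4 -> FAULT, evict 5, frames=[6,4]
Step 4: ref 5 -> FAULT, evict 6, frames=[5,4]
Step 5: ref 6 -> FAULT, evict 4, frames=[5,6]
At step 5: evicted page 4

Answer: 4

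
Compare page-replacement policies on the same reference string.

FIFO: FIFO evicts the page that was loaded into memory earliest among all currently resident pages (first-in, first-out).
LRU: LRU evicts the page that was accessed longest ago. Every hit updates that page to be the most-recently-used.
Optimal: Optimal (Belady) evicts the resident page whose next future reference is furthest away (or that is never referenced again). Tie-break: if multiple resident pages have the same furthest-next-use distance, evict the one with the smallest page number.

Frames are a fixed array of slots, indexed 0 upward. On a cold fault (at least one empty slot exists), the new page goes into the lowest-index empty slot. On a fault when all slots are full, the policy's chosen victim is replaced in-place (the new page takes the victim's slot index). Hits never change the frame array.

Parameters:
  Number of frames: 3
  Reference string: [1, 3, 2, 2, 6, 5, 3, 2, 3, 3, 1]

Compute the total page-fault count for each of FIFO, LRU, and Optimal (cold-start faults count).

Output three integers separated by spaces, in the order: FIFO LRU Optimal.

--- FIFO ---
  step 0: ref 1 -> FAULT, frames=[1,-,-] (faults so far: 1)
  step 1: ref 3 -> FAULT, frames=[1,3,-] (faults so far: 2)
  step 2: ref 2 -> FAULT, frames=[1,3,2] (faults so far: 3)
  step 3: ref 2 -> HIT, frames=[1,3,2] (faults so far: 3)
  step 4: ref 6 -> FAULT, evict 1, frames=[6,3,2] (faults so far: 4)
  step 5: ref 5 -> FAULT, evict 3, frames=[6,5,2] (faults so far: 5)
  step 6: ref 3 -> FAULT, evict 2, frames=[6,5,3] (faults so far: 6)
  step 7: ref 2 -> FAULT, evict 6, frames=[2,5,3] (faults so far: 7)
  step 8: ref 3 -> HIT, frames=[2,5,3] (faults so far: 7)
  step 9: ref 3 -> HIT, frames=[2,5,3] (faults so far: 7)
  step 10: ref 1 -> FAULT, evict 5, frames=[2,1,3] (faults so far: 8)
  FIFO total faults: 8
--- LRU ---
  step 0: ref 1 -> FAULT, frames=[1,-,-] (faults so far: 1)
  step 1: ref 3 -> FAULT, frames=[1,3,-] (faults so far: 2)
  step 2: ref 2 -> FAULT, frames=[1,3,2] (faults so far: 3)
  step 3: ref 2 -> HIT, frames=[1,3,2] (faults so far: 3)
  step 4: ref 6 -> FAULT, evict 1, frames=[6,3,2] (faults so far: 4)
  step 5: ref 5 -> FAULT, evict 3, frames=[6,5,2] (faults so far: 5)
  step 6: ref 3 -> FAULT, evict 2, frames=[6,5,3] (faults so far: 6)
  step 7: ref 2 -> FAULT, evict 6, frames=[2,5,3] (faults so far: 7)
  step 8: ref 3 -> HIT, frames=[2,5,3] (faults so far: 7)
  step 9: ref 3 -> HIT, frames=[2,5,3] (faults so far: 7)
  step 10: ref 1 -> FAULT, evict 5, frames=[2,1,3] (faults so far: 8)
  LRU total faults: 8
--- Optimal ---
  step 0: ref 1 -> FAULT, frames=[1,-,-] (faults so far: 1)
  step 1: ref 3 -> FAULT, frames=[1,3,-] (faults so far: 2)
  step 2: ref 2 -> FAULT, frames=[1,3,2] (faults so far: 3)
  step 3: ref 2 -> HIT, frames=[1,3,2] (faults so far: 3)
  step 4: ref 6 -> FAULT, evict 1, frames=[6,3,2] (faults so far: 4)
  step 5: ref 5 -> FAULT, evict 6, frames=[5,3,2] (faults so far: 5)
  step 6: ref 3 -> HIT, frames=[5,3,2] (faults so far: 5)
  step 7: ref 2 -> HIT, frames=[5,3,2] (faults so far: 5)
  step 8: ref 3 -> HIT, frames=[5,3,2] (faults so far: 5)
  step 9: ref 3 -> HIT, frames=[5,3,2] (faults so far: 5)
  step 10: ref 1 -> FAULT, evict 2, frames=[5,3,1] (faults so far: 6)
  Optimal total faults: 6

Answer: 8 8 6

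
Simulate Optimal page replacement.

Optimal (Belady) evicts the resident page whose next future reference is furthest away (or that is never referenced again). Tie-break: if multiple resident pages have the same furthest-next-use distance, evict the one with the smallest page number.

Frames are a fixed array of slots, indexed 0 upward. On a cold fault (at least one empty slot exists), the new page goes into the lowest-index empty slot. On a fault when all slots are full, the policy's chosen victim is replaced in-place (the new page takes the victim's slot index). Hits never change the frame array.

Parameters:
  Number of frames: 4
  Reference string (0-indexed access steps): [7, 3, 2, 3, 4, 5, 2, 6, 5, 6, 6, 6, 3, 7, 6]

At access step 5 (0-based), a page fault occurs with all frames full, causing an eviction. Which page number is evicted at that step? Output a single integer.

Answer: 4

Derivation:
Step 0: ref 7 -> FAULT, frames=[7,-,-,-]
Step 1: ref 3 -> FAULT, frames=[7,3,-,-]
Step 2: ref 2 -> FAULT, frames=[7,3,2,-]
Step 3: ref 3 -> HIT, frames=[7,3,2,-]
Step 4: ref 4 -> FAULT, frames=[7,3,2,4]
Step 5: ref 5 -> FAULT, evict 4, frames=[7,3,2,5]
At step 5: evicted page 4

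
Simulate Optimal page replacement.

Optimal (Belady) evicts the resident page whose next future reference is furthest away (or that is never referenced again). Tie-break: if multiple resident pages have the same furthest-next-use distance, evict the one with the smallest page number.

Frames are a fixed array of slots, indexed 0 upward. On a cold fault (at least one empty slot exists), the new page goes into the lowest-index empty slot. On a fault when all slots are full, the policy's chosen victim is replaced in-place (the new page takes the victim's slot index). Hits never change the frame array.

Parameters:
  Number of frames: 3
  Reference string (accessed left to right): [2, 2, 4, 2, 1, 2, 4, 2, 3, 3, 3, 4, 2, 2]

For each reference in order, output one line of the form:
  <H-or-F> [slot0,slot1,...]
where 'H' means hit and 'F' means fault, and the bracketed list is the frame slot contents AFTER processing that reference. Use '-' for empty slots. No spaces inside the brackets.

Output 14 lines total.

F [2,-,-]
H [2,-,-]
F [2,4,-]
H [2,4,-]
F [2,4,1]
H [2,4,1]
H [2,4,1]
H [2,4,1]
F [2,4,3]
H [2,4,3]
H [2,4,3]
H [2,4,3]
H [2,4,3]
H [2,4,3]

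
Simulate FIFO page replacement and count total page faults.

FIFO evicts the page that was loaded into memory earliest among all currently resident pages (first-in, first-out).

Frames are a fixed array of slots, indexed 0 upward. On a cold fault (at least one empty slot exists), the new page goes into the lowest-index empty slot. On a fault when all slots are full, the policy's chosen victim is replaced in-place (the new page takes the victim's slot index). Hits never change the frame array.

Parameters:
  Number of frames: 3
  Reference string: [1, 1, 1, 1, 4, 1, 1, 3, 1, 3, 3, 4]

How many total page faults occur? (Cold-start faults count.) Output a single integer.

Step 0: ref 1 → FAULT, frames=[1,-,-]
Step 1: ref 1 → HIT, frames=[1,-,-]
Step 2: ref 1 → HIT, frames=[1,-,-]
Step 3: ref 1 → HIT, frames=[1,-,-]
Step 4: ref 4 → FAULT, frames=[1,4,-]
Step 5: ref 1 → HIT, frames=[1,4,-]
Step 6: ref 1 → HIT, frames=[1,4,-]
Step 7: ref 3 → FAULT, frames=[1,4,3]
Step 8: ref 1 → HIT, frames=[1,4,3]
Step 9: ref 3 → HIT, frames=[1,4,3]
Step 10: ref 3 → HIT, frames=[1,4,3]
Step 11: ref 4 → HIT, frames=[1,4,3]
Total faults: 3

Answer: 3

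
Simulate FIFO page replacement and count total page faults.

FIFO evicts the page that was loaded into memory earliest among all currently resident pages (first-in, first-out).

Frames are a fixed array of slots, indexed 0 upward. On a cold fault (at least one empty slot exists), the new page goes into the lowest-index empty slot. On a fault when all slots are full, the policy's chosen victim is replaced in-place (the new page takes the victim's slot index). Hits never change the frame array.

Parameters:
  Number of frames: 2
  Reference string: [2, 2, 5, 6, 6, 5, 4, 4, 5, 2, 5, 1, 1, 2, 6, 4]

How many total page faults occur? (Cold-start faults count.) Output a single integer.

Answer: 9

Derivation:
Step 0: ref 2 → FAULT, frames=[2,-]
Step 1: ref 2 → HIT, frames=[2,-]
Step 2: ref 5 → FAULT, frames=[2,5]
Step 3: ref 6 → FAULT (evict 2), frames=[6,5]
Step 4: ref 6 → HIT, frames=[6,5]
Step 5: ref 5 → HIT, frames=[6,5]
Step 6: ref 4 → FAULT (evict 5), frames=[6,4]
Step 7: ref 4 → HIT, frames=[6,4]
Step 8: ref 5 → FAULT (evict 6), frames=[5,4]
Step 9: ref 2 → FAULT (evict 4), frames=[5,2]
Step 10: ref 5 → HIT, frames=[5,2]
Step 11: ref 1 → FAULT (evict 5), frames=[1,2]
Step 12: ref 1 → HIT, frames=[1,2]
Step 13: ref 2 → HIT, frames=[1,2]
Step 14: ref 6 → FAULT (evict 2), frames=[1,6]
Step 15: ref 4 → FAULT (evict 1), frames=[4,6]
Total faults: 9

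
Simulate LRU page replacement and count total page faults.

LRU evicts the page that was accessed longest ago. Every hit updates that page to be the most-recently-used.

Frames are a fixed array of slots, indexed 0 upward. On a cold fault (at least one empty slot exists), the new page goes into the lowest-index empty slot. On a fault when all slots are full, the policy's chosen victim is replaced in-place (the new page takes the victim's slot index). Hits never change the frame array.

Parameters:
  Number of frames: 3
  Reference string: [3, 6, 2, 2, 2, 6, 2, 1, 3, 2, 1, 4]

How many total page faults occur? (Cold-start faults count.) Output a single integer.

Answer: 6

Derivation:
Step 0: ref 3 → FAULT, frames=[3,-,-]
Step 1: ref 6 → FAULT, frames=[3,6,-]
Step 2: ref 2 → FAULT, frames=[3,6,2]
Step 3: ref 2 → HIT, frames=[3,6,2]
Step 4: ref 2 → HIT, frames=[3,6,2]
Step 5: ref 6 → HIT, frames=[3,6,2]
Step 6: ref 2 → HIT, frames=[3,6,2]
Step 7: ref 1 → FAULT (evict 3), frames=[1,6,2]
Step 8: ref 3 → FAULT (evict 6), frames=[1,3,2]
Step 9: ref 2 → HIT, frames=[1,3,2]
Step 10: ref 1 → HIT, frames=[1,3,2]
Step 11: ref 4 → FAULT (evict 3), frames=[1,4,2]
Total faults: 6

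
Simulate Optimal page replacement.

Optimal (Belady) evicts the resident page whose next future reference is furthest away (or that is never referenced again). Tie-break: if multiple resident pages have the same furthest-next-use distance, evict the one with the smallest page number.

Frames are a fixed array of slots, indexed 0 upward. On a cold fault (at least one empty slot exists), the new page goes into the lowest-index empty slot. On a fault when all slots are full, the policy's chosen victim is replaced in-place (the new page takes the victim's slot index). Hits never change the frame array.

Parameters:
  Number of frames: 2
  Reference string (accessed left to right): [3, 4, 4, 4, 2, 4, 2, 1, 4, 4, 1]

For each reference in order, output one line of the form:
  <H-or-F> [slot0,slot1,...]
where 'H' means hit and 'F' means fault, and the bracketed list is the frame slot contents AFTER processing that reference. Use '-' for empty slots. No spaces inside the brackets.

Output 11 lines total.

F [3,-]
F [3,4]
H [3,4]
H [3,4]
F [2,4]
H [2,4]
H [2,4]
F [1,4]
H [1,4]
H [1,4]
H [1,4]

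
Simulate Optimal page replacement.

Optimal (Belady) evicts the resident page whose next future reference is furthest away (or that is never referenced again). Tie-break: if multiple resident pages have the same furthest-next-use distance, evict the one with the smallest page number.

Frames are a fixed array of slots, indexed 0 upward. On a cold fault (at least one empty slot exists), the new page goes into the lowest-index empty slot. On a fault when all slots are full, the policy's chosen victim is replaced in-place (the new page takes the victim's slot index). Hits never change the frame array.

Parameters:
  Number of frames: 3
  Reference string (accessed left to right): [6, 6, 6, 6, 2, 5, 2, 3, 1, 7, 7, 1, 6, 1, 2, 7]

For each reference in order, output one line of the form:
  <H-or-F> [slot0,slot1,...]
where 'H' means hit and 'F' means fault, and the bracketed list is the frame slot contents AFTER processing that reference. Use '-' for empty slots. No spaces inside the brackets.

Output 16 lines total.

F [6,-,-]
H [6,-,-]
H [6,-,-]
H [6,-,-]
F [6,2,-]
F [6,2,5]
H [6,2,5]
F [6,2,3]
F [6,2,1]
F [6,7,1]
H [6,7,1]
H [6,7,1]
H [6,7,1]
H [6,7,1]
F [6,7,2]
H [6,7,2]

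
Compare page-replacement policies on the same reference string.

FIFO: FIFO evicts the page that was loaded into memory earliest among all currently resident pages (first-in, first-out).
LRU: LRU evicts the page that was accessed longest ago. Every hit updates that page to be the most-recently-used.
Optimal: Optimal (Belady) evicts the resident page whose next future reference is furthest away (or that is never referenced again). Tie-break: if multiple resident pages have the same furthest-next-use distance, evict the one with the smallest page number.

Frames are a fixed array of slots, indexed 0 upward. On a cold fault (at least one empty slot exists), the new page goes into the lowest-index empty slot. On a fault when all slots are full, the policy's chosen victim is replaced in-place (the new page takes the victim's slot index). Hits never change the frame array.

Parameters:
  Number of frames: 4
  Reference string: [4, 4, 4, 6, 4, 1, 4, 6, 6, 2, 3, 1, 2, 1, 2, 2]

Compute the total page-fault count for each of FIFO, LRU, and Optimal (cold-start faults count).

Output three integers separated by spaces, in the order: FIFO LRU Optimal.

Answer: 5 6 5

Derivation:
--- FIFO ---
  step 0: ref 4 -> FAULT, frames=[4,-,-,-] (faults so far: 1)
  step 1: ref 4 -> HIT, frames=[4,-,-,-] (faults so far: 1)
  step 2: ref 4 -> HIT, frames=[4,-,-,-] (faults so far: 1)
  step 3: ref 6 -> FAULT, frames=[4,6,-,-] (faults so far: 2)
  step 4: ref 4 -> HIT, frames=[4,6,-,-] (faults so far: 2)
  step 5: ref 1 -> FAULT, frames=[4,6,1,-] (faults so far: 3)
  step 6: ref 4 -> HIT, frames=[4,6,1,-] (faults so far: 3)
  step 7: ref 6 -> HIT, frames=[4,6,1,-] (faults so far: 3)
  step 8: ref 6 -> HIT, frames=[4,6,1,-] (faults so far: 3)
  step 9: ref 2 -> FAULT, frames=[4,6,1,2] (faults so far: 4)
  step 10: ref 3 -> FAULT, evict 4, frames=[3,6,1,2] (faults so far: 5)
  step 11: ref 1 -> HIT, frames=[3,6,1,2] (faults so far: 5)
  step 12: ref 2 -> HIT, frames=[3,6,1,2] (faults so far: 5)
  step 13: ref 1 -> HIT, frames=[3,6,1,2] (faults so far: 5)
  step 14: ref 2 -> HIT, frames=[3,6,1,2] (faults so far: 5)
  step 15: ref 2 -> HIT, frames=[3,6,1,2] (faults so far: 5)
  FIFO total faults: 5
--- LRU ---
  step 0: ref 4 -> FAULT, frames=[4,-,-,-] (faults so far: 1)
  step 1: ref 4 -> HIT, frames=[4,-,-,-] (faults so far: 1)
  step 2: ref 4 -> HIT, frames=[4,-,-,-] (faults so far: 1)
  step 3: ref 6 -> FAULT, frames=[4,6,-,-] (faults so far: 2)
  step 4: ref 4 -> HIT, frames=[4,6,-,-] (faults so far: 2)
  step 5: ref 1 -> FAULT, frames=[4,6,1,-] (faults so far: 3)
  step 6: ref 4 -> HIT, frames=[4,6,1,-] (faults so far: 3)
  step 7: ref 6 -> HIT, frames=[4,6,1,-] (faults so far: 3)
  step 8: ref 6 -> HIT, frames=[4,6,1,-] (faults so far: 3)
  step 9: ref 2 -> FAULT, frames=[4,6,1,2] (faults so far: 4)
  step 10: ref 3 -> FAULT, evict 1, frames=[4,6,3,2] (faults so far: 5)
  step 11: ref 1 -> FAULT, evict 4, frames=[1,6,3,2] (faults so far: 6)
  step 12: ref 2 -> HIT, frames=[1,6,3,2] (faults so far: 6)
  step 13: ref 1 -> HIT, frames=[1,6,3,2] (faults so far: 6)
  step 14: ref 2 -> HIT, frames=[1,6,3,2] (faults so far: 6)
  step 15: ref 2 -> HIT, frames=[1,6,3,2] (faults so far: 6)
  LRU total faults: 6
--- Optimal ---
  step 0: ref 4 -> FAULT, frames=[4,-,-,-] (faults so far: 1)
  step 1: ref 4 -> HIT, frames=[4,-,-,-] (faults so far: 1)
  step 2: ref 4 -> HIT, frames=[4,-,-,-] (faults so far: 1)
  step 3: ref 6 -> FAULT, frames=[4,6,-,-] (faults so far: 2)
  step 4: ref 4 -> HIT, frames=[4,6,-,-] (faults so far: 2)
  step 5: ref 1 -> FAULT, frames=[4,6,1,-] (faults so far: 3)
  step 6: ref 4 -> HIT, frames=[4,6,1,-] (faults so far: 3)
  step 7: ref 6 -> HIT, frames=[4,6,1,-] (faults so far: 3)
  step 8: ref 6 -> HIT, frames=[4,6,1,-] (faults so far: 3)
  step 9: ref 2 -> FAULT, frames=[4,6,1,2] (faults so far: 4)
  step 10: ref 3 -> FAULT, evict 4, frames=[3,6,1,2] (faults so far: 5)
  step 11: ref 1 -> HIT, frames=[3,6,1,2] (faults so far: 5)
  step 12: ref 2 -> HIT, frames=[3,6,1,2] (faults so far: 5)
  step 13: ref 1 -> HIT, frames=[3,6,1,2] (faults so far: 5)
  step 14: ref 2 -> HIT, frames=[3,6,1,2] (faults so far: 5)
  step 15: ref 2 -> HIT, frames=[3,6,1,2] (faults so far: 5)
  Optimal total faults: 5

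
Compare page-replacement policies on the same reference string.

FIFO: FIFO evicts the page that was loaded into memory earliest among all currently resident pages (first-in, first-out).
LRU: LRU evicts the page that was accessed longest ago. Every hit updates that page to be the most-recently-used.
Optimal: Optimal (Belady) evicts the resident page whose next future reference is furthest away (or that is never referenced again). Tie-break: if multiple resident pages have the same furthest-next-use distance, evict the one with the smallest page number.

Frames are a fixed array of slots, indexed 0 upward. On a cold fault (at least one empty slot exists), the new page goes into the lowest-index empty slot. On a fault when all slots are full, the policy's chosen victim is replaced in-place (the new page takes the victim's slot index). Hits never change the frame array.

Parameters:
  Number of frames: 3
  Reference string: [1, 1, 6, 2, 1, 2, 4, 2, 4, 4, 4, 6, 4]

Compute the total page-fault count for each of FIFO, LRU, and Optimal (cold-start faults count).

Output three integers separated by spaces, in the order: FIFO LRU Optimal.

--- FIFO ---
  step 0: ref 1 -> FAULT, frames=[1,-,-] (faults so far: 1)
  step 1: ref 1 -> HIT, frames=[1,-,-] (faults so far: 1)
  step 2: ref 6 -> FAULT, frames=[1,6,-] (faults so far: 2)
  step 3: ref 2 -> FAULT, frames=[1,6,2] (faults so far: 3)
  step 4: ref 1 -> HIT, frames=[1,6,2] (faults so far: 3)
  step 5: ref 2 -> HIT, frames=[1,6,2] (faults so far: 3)
  step 6: ref 4 -> FAULT, evict 1, frames=[4,6,2] (faults so far: 4)
  step 7: ref 2 -> HIT, frames=[4,6,2] (faults so far: 4)
  step 8: ref 4 -> HIT, frames=[4,6,2] (faults so far: 4)
  step 9: ref 4 -> HIT, frames=[4,6,2] (faults so far: 4)
  step 10: ref 4 -> HIT, frames=[4,6,2] (faults so far: 4)
  step 11: ref 6 -> HIT, frames=[4,6,2] (faults so far: 4)
  step 12: ref 4 -> HIT, frames=[4,6,2] (faults so far: 4)
  FIFO total faults: 4
--- LRU ---
  step 0: ref 1 -> FAULT, frames=[1,-,-] (faults so far: 1)
  step 1: ref 1 -> HIT, frames=[1,-,-] (faults so far: 1)
  step 2: ref 6 -> FAULT, frames=[1,6,-] (faults so far: 2)
  step 3: ref 2 -> FAULT, frames=[1,6,2] (faults so far: 3)
  step 4: ref 1 -> HIT, frames=[1,6,2] (faults so far: 3)
  step 5: ref 2 -> HIT, frames=[1,6,2] (faults so far: 3)
  step 6: ref 4 -> FAULT, evict 6, frames=[1,4,2] (faults so far: 4)
  step 7: ref 2 -> HIT, frames=[1,4,2] (faults so far: 4)
  step 8: ref 4 -> HIT, frames=[1,4,2] (faults so far: 4)
  step 9: ref 4 -> HIT, frames=[1,4,2] (faults so far: 4)
  step 10: ref 4 -> HIT, frames=[1,4,2] (faults so far: 4)
  step 11: ref 6 -> FAULT, evict 1, frames=[6,4,2] (faults so far: 5)
  step 12: ref 4 -> HIT, frames=[6,4,2] (faults so far: 5)
  LRU total faults: 5
--- Optimal ---
  step 0: ref 1 -> FAULT, frames=[1,-,-] (faults so far: 1)
  step 1: ref 1 -> HIT, frames=[1,-,-] (faults so far: 1)
  step 2: ref 6 -> FAULT, frames=[1,6,-] (faults so far: 2)
  step 3: ref 2 -> FAULT, frames=[1,6,2] (faults so far: 3)
  step 4: ref 1 -> HIT, frames=[1,6,2] (faults so far: 3)
  step 5: ref 2 -> HIT, frames=[1,6,2] (faults so far: 3)
  step 6: ref 4 -> FAULT, evict 1, frames=[4,6,2] (faults so far: 4)
  step 7: ref 2 -> HIT, frames=[4,6,2] (faults so far: 4)
  step 8: ref 4 -> HIT, frames=[4,6,2] (faults so far: 4)
  step 9: ref 4 -> HIT, frames=[4,6,2] (faults so far: 4)
  step 10: ref 4 -> HIT, frames=[4,6,2] (faults so far: 4)
  step 11: ref 6 -> HIT, frames=[4,6,2] (faults so far: 4)
  step 12: ref 4 -> HIT, frames=[4,6,2] (faults so far: 4)
  Optimal total faults: 4

Answer: 4 5 4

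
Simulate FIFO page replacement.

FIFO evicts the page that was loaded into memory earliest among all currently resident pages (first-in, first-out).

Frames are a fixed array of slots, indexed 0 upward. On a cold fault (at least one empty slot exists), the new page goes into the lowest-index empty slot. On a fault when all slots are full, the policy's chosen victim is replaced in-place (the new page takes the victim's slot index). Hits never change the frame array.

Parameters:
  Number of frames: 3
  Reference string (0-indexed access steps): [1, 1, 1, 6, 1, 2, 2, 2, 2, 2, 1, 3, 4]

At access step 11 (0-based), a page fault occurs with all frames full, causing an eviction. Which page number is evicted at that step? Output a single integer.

Answer: 1

Derivation:
Step 0: ref 1 -> FAULT, frames=[1,-,-]
Step 1: ref 1 -> HIT, frames=[1,-,-]
Step 2: ref 1 -> HIT, frames=[1,-,-]
Step 3: ref 6 -> FAULT, frames=[1,6,-]
Step 4: ref 1 -> HIT, frames=[1,6,-]
Step 5: ref 2 -> FAULT, frames=[1,6,2]
Step 6: ref 2 -> HIT, frames=[1,6,2]
Step 7: ref 2 -> HIT, frames=[1,6,2]
Step 8: ref 2 -> HIT, frames=[1,6,2]
Step 9: ref 2 -> HIT, frames=[1,6,2]
Step 10: ref 1 -> HIT, frames=[1,6,2]
Step 11: ref 3 -> FAULT, evict 1, frames=[3,6,2]
At step 11: evicted page 1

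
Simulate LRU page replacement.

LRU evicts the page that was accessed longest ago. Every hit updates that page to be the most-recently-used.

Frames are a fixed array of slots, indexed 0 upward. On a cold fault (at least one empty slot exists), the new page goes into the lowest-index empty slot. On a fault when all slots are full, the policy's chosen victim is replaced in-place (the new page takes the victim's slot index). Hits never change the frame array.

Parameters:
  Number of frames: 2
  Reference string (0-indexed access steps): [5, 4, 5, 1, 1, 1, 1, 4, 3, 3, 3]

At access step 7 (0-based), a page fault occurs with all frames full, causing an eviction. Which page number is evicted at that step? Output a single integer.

Step 0: ref 5 -> FAULT, frames=[5,-]
Step 1: ref 4 -> FAULT, frames=[5,4]
Step 2: ref 5 -> HIT, frames=[5,4]
Step 3: ref 1 -> FAULT, evict 4, frames=[5,1]
Step 4: ref 1 -> HIT, frames=[5,1]
Step 5: ref 1 -> HIT, frames=[5,1]
Step 6: ref 1 -> HIT, frames=[5,1]
Step 7: ref 4 -> FAULT, evict 5, frames=[4,1]
At step 7: evicted page 5

Answer: 5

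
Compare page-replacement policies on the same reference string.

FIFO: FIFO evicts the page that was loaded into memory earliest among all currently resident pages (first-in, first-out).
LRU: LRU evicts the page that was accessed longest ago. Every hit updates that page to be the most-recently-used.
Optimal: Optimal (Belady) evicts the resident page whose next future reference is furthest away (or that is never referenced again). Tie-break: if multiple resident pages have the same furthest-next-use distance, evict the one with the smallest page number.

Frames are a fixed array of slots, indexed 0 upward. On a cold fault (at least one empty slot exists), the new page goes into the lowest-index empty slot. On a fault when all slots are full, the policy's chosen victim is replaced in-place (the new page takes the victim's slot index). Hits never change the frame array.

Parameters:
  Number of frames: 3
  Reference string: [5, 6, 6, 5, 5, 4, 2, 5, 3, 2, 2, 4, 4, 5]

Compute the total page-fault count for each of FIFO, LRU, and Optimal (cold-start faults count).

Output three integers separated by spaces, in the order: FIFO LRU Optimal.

Answer: 7 7 6

Derivation:
--- FIFO ---
  step 0: ref 5 -> FAULT, frames=[5,-,-] (faults so far: 1)
  step 1: ref 6 -> FAULT, frames=[5,6,-] (faults so far: 2)
  step 2: ref 6 -> HIT, frames=[5,6,-] (faults so far: 2)
  step 3: ref 5 -> HIT, frames=[5,6,-] (faults so far: 2)
  step 4: ref 5 -> HIT, frames=[5,6,-] (faults so far: 2)
  step 5: ref 4 -> FAULT, frames=[5,6,4] (faults so far: 3)
  step 6: ref 2 -> FAULT, evict 5, frames=[2,6,4] (faults so far: 4)
  step 7: ref 5 -> FAULT, evict 6, frames=[2,5,4] (faults so far: 5)
  step 8: ref 3 -> FAULT, evict 4, frames=[2,5,3] (faults so far: 6)
  step 9: ref 2 -> HIT, frames=[2,5,3] (faults so far: 6)
  step 10: ref 2 -> HIT, frames=[2,5,3] (faults so far: 6)
  step 11: ref 4 -> FAULT, evict 2, frames=[4,5,3] (faults so far: 7)
  step 12: ref 4 -> HIT, frames=[4,5,3] (faults so far: 7)
  step 13: ref 5 -> HIT, frames=[4,5,3] (faults so far: 7)
  FIFO total faults: 7
--- LRU ---
  step 0: ref 5 -> FAULT, frames=[5,-,-] (faults so far: 1)
  step 1: ref 6 -> FAULT, frames=[5,6,-] (faults so far: 2)
  step 2: ref 6 -> HIT, frames=[5,6,-] (faults so far: 2)
  step 3: ref 5 -> HIT, frames=[5,6,-] (faults so far: 2)
  step 4: ref 5 -> HIT, frames=[5,6,-] (faults so far: 2)
  step 5: ref 4 -> FAULT, frames=[5,6,4] (faults so far: 3)
  step 6: ref 2 -> FAULT, evict 6, frames=[5,2,4] (faults so far: 4)
  step 7: ref 5 -> HIT, frames=[5,2,4] (faults so far: 4)
  step 8: ref 3 -> FAULT, evict 4, frames=[5,2,3] (faults so far: 5)
  step 9: ref 2 -> HIT, frames=[5,2,3] (faults so far: 5)
  step 10: ref 2 -> HIT, frames=[5,2,3] (faults so far: 5)
  step 11: ref 4 -> FAULT, evict 5, frames=[4,2,3] (faults so far: 6)
  step 12: ref 4 -> HIT, frames=[4,2,3] (faults so far: 6)
  step 13: ref 5 -> FAULT, evict 3, frames=[4,2,5] (faults so far: 7)
  LRU total faults: 7
--- Optimal ---
  step 0: ref 5 -> FAULT, frames=[5,-,-] (faults so far: 1)
  step 1: ref 6 -> FAULT, frames=[5,6,-] (faults so far: 2)
  step 2: ref 6 -> HIT, frames=[5,6,-] (faults so far: 2)
  step 3: ref 5 -> HIT, frames=[5,6,-] (faults so far: 2)
  step 4: ref 5 -> HIT, frames=[5,6,-] (faults so far: 2)
  step 5: ref 4 -> FAULT, frames=[5,6,4] (faults so far: 3)
  step 6: ref 2 -> FAULT, evict 6, frames=[5,2,4] (faults so far: 4)
  step 7: ref 5 -> HIT, frames=[5,2,4] (faults so far: 4)
  step 8: ref 3 -> FAULT, evict 5, frames=[3,2,4] (faults so far: 5)
  step 9: ref 2 -> HIT, frames=[3,2,4] (faults so far: 5)
  step 10: ref 2 -> HIT, frames=[3,2,4] (faults so far: 5)
  step 11: ref 4 -> HIT, frames=[3,2,4] (faults so far: 5)
  step 12: ref 4 -> HIT, frames=[3,2,4] (faults so far: 5)
  step 13: ref 5 -> FAULT, evict 2, frames=[3,5,4] (faults so far: 6)
  Optimal total faults: 6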